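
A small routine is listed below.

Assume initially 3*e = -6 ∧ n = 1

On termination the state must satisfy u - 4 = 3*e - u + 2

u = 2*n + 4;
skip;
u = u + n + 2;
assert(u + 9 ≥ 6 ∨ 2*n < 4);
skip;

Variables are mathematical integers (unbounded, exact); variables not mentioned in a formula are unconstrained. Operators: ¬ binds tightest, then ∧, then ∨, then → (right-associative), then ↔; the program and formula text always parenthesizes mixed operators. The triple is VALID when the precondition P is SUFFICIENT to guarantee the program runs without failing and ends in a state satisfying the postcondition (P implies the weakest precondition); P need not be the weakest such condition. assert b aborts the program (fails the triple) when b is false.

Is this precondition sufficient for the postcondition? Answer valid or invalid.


Working backward. After the program, the postcondition u - 4 = 3*e - u + 2 must hold; in canonical form it is 2*u = 3*e + 6.
Before skip: 2*u = 3*e + 6
Before assert u + 9 ≥ 6 ∨ 2*n < 4: (u ≥ -3 ∨ 2*n < 4) ∧ 2*u = 3*e + 6
Before u := u + n + 2: (n + u ≥ -5 ∨ 2*n < 4) ∧ 2*n + 2*u = 3*e + 2
Before skip: (n + u ≥ -5 ∨ 2*n < 4) ∧ 2*n + 2*u = 3*e + 2
Before u := 2*n + 4: (3*n ≥ -9 ∨ 2*n < 4) ∧ 6*n = 3*e - 6
The weakest precondition is (3*n ≥ -9 ∨ 2*n < 4) ∧ 6*n = 3*e - 6.
Check whether 3*e = -6 ∧ n = 1 implies it.
Countermodel: at the initial state e = -2, n = 1, the precondition holds but the weakest precondition fails.
Answer: invalid


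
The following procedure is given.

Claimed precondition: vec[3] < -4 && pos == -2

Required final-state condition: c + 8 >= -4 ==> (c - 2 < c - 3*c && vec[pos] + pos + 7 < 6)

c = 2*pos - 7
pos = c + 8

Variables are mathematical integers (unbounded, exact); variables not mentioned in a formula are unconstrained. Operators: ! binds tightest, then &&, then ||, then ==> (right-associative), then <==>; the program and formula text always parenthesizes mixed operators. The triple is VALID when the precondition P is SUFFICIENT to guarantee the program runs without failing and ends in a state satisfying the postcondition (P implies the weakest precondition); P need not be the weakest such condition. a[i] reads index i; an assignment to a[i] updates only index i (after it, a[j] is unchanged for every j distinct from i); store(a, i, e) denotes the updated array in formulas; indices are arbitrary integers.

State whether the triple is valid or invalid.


Working backward. After the program, the postcondition c + 8 >= -4 ==> (c - 2 < c - 3*c && vec[pos] + pos + 7 < 6) must hold; in canonical form it is c >= -12 ==> (3*c < 2 && vec[pos] + pos < -1).
Before pos := c + 8: c >= -12 ==> (3*c < 2 && vec[c + 8] + c < -9)
Before c := 2*pos - 7: 2*pos >= -5 ==> (6*pos < 23 && vec[2*pos + 1] + 2*pos < -2)
The weakest precondition is 2*pos >= -5 ==> (6*pos < 23 && vec[2*pos + 1] + 2*pos < -2).
Check whether vec[3] < -4 && pos == -2 implies it.
Countermodel: at the initial state pos = -2, vec = {[-3] = 2, [3] = -5, elsewhere -5}, the precondition holds but the weakest precondition fails.
Answer: invalid


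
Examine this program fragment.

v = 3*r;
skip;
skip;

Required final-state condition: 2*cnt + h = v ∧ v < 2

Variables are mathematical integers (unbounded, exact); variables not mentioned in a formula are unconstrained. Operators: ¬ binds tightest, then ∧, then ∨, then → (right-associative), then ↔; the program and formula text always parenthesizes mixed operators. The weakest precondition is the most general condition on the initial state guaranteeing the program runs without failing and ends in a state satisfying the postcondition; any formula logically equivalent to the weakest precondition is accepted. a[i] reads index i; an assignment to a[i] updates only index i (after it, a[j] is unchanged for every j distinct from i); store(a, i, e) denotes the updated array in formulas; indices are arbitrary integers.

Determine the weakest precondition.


Working backward. After the program, 2*cnt + h = v ∧ v < 2 must hold.
Before skip: 2*cnt + h = v ∧ v < 2
Before skip: 2*cnt + h = v ∧ v < 2
Before v := 3*r: 2*cnt + h = 3*r ∧ 3*r < 2
Answer: WP = 2*cnt + h = 3*r ∧ 3*r < 2


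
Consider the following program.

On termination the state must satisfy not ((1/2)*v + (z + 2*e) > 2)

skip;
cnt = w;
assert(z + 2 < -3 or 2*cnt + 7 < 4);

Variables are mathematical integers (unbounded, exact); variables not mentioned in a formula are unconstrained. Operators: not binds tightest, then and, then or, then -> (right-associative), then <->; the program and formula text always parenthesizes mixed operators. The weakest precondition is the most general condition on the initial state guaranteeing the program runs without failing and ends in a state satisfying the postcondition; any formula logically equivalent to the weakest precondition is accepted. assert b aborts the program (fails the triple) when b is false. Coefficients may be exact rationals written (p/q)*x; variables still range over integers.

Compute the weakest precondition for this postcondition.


Working backward. After the program, the postcondition not ((1/2)*v + (z + 2*e) > 2) must hold; in canonical form it is not (2*e + (1/2)*v + z > 2).
Before assert z + 2 < -3 or 2*cnt + 7 < 4: (z < -5 or 2*cnt < -3) and (not (2*e + (1/2)*v + z > 2))
Before cnt := w: (z < -5 or 2*w < -3) and (not (2*e + (1/2)*v + z > 2))
Before skip: (z < -5 or 2*w < -3) and (not (2*e + (1/2)*v + z > 2))
Answer: WP = (z < -5 or 2*w < -3) and (not (2*e + (1/2)*v + z > 2))


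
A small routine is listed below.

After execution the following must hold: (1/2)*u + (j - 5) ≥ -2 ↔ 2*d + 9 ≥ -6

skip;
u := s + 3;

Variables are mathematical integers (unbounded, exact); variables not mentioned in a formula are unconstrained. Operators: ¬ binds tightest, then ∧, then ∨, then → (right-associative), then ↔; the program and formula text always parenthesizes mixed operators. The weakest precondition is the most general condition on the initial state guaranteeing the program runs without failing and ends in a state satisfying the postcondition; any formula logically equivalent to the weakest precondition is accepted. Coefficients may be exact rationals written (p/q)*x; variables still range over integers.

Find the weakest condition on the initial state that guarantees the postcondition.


Working backward. After the program, the postcondition (1/2)*u + (j - 5) ≥ -2 ↔ 2*d + 9 ≥ -6 must hold; in canonical form it is j + (1/2)*u ≥ 3 ↔ 2*d ≥ -15.
Before u := s + 3: j + (1/2)*s ≥ 3/2 ↔ 2*d ≥ -15
Before skip: j + (1/2)*s ≥ 3/2 ↔ 2*d ≥ -15
Answer: WP = j + (1/2)*s ≥ 3/2 ↔ 2*d ≥ -15


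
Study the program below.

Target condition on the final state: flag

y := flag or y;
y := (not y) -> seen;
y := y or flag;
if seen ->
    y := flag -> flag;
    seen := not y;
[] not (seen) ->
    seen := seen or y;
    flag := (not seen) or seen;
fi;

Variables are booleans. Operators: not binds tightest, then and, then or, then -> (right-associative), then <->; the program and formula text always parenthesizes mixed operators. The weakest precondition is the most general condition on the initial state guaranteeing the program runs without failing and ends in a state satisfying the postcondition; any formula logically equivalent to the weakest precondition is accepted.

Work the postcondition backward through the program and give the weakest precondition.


Working backward. After the program, flag must hold.
Then branch requires flag; else branch requires (not (seen or y)) or seen or y.
Before the if: (seen -> flag) and ((not seen) -> ((not (seen or y)) or seen or y))
Before y := y or flag: (seen -> flag) and ((not seen) -> ((not (seen or y or flag)) or seen or y or flag))
Before y := (not y) -> seen: (seen -> flag) and ((not seen) -> ((not (seen or ((not y) -> seen) or flag)) or seen or ((not y) -> seen) or flag))
Before y := flag or y: (seen -> flag) and ((not seen) -> ((not (seen or ((not (flag or y)) -> seen) or flag)) or seen or ((not (flag or y)) -> seen) or flag))
Answer: WP = (seen -> flag) and ((not seen) -> ((not (seen or ((not (flag or y)) -> seen) or flag)) or seen or ((not (flag or y)) -> seen) or flag))


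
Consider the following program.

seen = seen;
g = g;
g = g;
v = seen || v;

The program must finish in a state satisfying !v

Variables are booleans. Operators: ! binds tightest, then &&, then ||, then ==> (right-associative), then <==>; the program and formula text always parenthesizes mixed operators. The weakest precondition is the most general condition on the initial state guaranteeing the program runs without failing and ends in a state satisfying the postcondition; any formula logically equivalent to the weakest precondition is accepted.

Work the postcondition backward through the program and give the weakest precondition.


Working backward. After the program, !v must hold.
Before v := seen || v: !(seen || v)
Before g := g: !(seen || v)
Before g := g: !(seen || v)
Before seen := seen: !(seen || v)
Answer: WP = !(seen || v)


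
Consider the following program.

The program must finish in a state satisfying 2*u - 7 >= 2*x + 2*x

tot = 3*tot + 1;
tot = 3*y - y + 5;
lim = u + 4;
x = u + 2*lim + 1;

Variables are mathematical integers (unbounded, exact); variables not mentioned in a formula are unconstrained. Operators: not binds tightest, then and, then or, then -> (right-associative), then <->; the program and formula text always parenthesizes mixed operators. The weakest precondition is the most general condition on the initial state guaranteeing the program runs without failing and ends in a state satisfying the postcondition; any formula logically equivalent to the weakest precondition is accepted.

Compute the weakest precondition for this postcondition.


Working backward. After the program, the postcondition 2*u - 7 >= 2*x + 2*x must hold; in canonical form it is 2*u >= 4*x + 7.
Before x := u + 2*lim + 1: 8*lim + 2*u <= -11
Before lim := u + 4: 10*u <= -43
Before tot := 3*y - y + 5: 10*u <= -43
Before tot := 3*tot + 1: 10*u <= -43
Answer: WP = 10*u <= -43


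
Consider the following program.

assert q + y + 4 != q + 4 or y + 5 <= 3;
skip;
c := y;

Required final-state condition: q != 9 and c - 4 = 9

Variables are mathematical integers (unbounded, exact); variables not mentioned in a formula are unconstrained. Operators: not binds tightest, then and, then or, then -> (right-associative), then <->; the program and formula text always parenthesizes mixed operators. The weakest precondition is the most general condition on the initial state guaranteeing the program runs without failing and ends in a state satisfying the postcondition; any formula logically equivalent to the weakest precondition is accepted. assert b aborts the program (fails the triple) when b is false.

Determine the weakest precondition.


Working backward. After the program, the postcondition q != 9 and c - 4 = 9 must hold; in canonical form it is q != 9 and c = 13.
Before c := y: q != 9 and y = 13
Before skip: q != 9 and y = 13
Before assert q + y + 4 != q + 4 or y + 5 <= 3: (y != 0 or y <= -2) and q != 9 and y = 13
Answer: WP = (y != 0 or y <= -2) and q != 9 and y = 13


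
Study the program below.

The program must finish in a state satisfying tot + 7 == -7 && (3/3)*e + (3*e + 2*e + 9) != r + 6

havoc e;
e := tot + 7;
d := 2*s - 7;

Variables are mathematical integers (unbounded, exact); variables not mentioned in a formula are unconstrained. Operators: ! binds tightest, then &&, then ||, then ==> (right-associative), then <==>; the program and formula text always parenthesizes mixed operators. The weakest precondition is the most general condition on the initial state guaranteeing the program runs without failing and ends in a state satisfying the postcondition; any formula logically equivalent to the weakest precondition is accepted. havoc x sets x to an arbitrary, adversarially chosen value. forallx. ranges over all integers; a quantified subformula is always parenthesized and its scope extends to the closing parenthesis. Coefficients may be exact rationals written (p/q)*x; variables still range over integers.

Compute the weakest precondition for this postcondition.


Working backward. After the program, the postcondition tot + 7 == -7 && (3/3)*e + (3*e + 2*e + 9) != r + 6 must hold; in canonical form it is tot == -14 && 6*e != r - 3.
Before d := 2*s - 7: tot == -14 && 6*e != r - 3
Before e := tot + 7: tot == -14 && 6*tot != r - 45
Before havoc e: tot == -14 && 6*tot != r - 45
Answer: WP = tot == -14 && 6*tot != r - 45


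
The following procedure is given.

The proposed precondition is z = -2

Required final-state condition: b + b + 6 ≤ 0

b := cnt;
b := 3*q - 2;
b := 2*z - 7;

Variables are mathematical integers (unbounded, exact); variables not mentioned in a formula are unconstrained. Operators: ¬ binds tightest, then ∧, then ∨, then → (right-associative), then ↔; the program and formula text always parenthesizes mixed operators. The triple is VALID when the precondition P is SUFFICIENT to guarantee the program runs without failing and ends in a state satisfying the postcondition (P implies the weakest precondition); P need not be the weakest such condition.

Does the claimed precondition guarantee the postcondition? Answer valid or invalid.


Working backward. After the program, the postcondition b + b + 6 ≤ 0 must hold; in canonical form it is 2*b ≤ -6.
Before b := 2*z - 7: 4*z ≤ 8
Before b := 3*q - 2: 4*z ≤ 8
Before b := cnt: 4*z ≤ 8
The weakest precondition is 4*z ≤ 8.
Check whether z = -2 implies it.
Every state satisfying the precondition satisfies the weakest precondition: the implication holds.
Answer: valid


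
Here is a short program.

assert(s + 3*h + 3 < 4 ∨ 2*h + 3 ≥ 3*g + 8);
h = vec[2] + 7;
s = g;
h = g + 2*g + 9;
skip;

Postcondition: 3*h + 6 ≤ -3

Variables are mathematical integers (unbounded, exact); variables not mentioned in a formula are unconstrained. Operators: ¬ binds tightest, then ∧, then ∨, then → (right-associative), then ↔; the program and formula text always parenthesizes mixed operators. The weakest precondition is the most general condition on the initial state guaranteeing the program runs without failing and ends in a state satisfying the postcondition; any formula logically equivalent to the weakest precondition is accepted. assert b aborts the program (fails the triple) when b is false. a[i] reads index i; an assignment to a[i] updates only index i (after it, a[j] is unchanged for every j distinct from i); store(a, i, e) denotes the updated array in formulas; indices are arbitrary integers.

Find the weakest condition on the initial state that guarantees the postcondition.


Working backward. After the program, the postcondition 3*h + 6 ≤ -3 must hold; in canonical form it is 3*h ≤ -9.
Before skip: 3*h ≤ -9
Before h := g + 2*g + 9: 9*g ≤ -36
Before s := g: 9*g ≤ -36
Before h := vec[2] + 7: 9*g ≤ -36
Before assert s + 3*h + 3 < 4 ∨ 2*h + 3 ≥ 3*g + 8: (3*h + s < 1 ∨ 2*h ≥ 3*g + 5) ∧ 9*g ≤ -36
Answer: WP = (3*h + s < 1 ∨ 2*h ≥ 3*g + 5) ∧ 9*g ≤ -36


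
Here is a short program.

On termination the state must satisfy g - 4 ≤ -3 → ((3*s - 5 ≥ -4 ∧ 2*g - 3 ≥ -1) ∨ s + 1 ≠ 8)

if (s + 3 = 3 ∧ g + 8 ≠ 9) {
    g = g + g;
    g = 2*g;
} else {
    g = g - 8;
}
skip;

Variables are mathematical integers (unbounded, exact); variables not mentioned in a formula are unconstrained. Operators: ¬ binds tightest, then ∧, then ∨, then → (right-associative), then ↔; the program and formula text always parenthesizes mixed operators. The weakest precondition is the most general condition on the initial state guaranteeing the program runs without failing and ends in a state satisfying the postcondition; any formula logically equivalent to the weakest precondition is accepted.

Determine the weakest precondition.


Working backward. After the program, the postcondition g - 4 ≤ -3 → ((3*s - 5 ≥ -4 ∧ 2*g - 3 ≥ -1) ∨ s + 1 ≠ 8) must hold; in canonical form it is g ≤ 1 → ((3*s ≥ 1 ∧ 2*g ≥ 2) ∨ s ≠ 7).
Before skip: g ≤ 1 → ((3*s ≥ 1 ∧ 2*g ≥ 2) ∨ s ≠ 7)
Then branch requires 4*g ≤ 1 → ((3*s ≥ 1 ∧ 8*g ≥ 2) ∨ s ≠ 7); else branch requires g ≤ 9 → ((3*s ≥ 1 ∧ 2*g ≥ 18) ∨ s ≠ 7).
Before the if: ((s = 0 ∧ g ≠ 1) → (4*g ≤ 1 → ((3*s ≥ 1 ∧ 8*g ≥ 2) ∨ s ≠ 7))) ∧ ((¬(s = 0 ∧ g ≠ 1)) → (g ≤ 9 → ((3*s ≥ 1 ∧ 2*g ≥ 18) ∨ s ≠ 7)))
Answer: WP = ((s = 0 ∧ g ≠ 1) → (4*g ≤ 1 → ((3*s ≥ 1 ∧ 8*g ≥ 2) ∨ s ≠ 7))) ∧ ((¬(s = 0 ∧ g ≠ 1)) → (g ≤ 9 → ((3*s ≥ 1 ∧ 2*g ≥ 18) ∨ s ≠ 7)))


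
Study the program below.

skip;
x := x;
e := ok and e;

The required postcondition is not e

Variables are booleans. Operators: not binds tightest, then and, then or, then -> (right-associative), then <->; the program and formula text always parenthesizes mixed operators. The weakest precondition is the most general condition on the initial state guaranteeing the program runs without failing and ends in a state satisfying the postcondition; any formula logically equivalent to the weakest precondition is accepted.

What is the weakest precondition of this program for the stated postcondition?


Working backward. After the program, not e must hold.
Before e := ok and e: not (ok and e)
Before x := x: not (ok and e)
Before skip: not (ok and e)
Answer: WP = not (ok and e)


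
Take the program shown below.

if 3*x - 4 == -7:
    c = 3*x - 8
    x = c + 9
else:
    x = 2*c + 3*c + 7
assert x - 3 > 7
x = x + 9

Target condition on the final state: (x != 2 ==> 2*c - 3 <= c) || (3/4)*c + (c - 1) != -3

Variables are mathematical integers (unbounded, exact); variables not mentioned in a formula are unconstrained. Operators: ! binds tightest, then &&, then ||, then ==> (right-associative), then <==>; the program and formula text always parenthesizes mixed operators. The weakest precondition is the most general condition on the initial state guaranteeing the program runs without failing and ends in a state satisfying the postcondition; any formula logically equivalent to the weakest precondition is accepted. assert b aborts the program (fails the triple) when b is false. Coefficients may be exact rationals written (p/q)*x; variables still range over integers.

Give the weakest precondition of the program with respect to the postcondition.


Working backward. After the program, the postcondition (x != 2 ==> 2*c - 3 <= c) || (3/4)*c + (c - 1) != -3 must hold; in canonical form it is (x != 2 ==> c <= 3) || (7/4)*c != -2.
Before x := x + 9: (x != -7 ==> c <= 3) || (7/4)*c != -2
Before assert x - 3 > 7: x > 10 && ((x != -7 ==> c <= 3) || (7/4)*c != -2)
Then branch requires 3*x > 9 && ((3*x != -8 ==> 3*x <= 11) || (21/4)*x != 12); else branch requires 5*c > 3 && ((5*c != -14 ==> c <= 3) || (7/4)*c != -2).
Before the if: (3*x == -3 ==> (3*x > 9 && ((3*x != -8 ==> 3*x <= 11) || (21/4)*x != 12))) && ((!(3*x == -3)) ==> (5*c > 3 && ((5*c != -14 ==> c <= 3) || (7/4)*c != -2)))
Answer: WP = (3*x == -3 ==> (3*x > 9 && ((3*x != -8 ==> 3*x <= 11) || (21/4)*x != 12))) && ((!(3*x == -3)) ==> (5*c > 3 && ((5*c != -14 ==> c <= 3) || (7/4)*c != -2)))


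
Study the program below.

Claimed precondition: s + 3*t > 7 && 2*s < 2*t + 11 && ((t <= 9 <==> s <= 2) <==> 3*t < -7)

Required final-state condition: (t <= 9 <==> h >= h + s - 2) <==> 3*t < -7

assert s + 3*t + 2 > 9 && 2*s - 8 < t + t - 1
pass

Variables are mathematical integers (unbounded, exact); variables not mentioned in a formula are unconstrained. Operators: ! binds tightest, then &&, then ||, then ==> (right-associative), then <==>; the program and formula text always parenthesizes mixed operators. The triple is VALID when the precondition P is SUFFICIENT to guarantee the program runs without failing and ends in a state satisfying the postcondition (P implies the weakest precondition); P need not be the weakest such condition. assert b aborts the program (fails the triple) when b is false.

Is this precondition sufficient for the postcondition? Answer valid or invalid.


Working backward. After the program, the postcondition (t <= 9 <==> h >= h + s - 2) <==> 3*t < -7 must hold; in canonical form it is (t <= 9 <==> s <= 2) <==> 3*t < -7.
Before skip: (t <= 9 <==> s <= 2) <==> 3*t < -7
Before assert s + 3*t + 2 > 9 && 2*s - 8 < t + t - 1: s + 3*t > 7 && 2*s < 2*t + 7 && ((t <= 9 <==> s <= 2) <==> 3*t < -7)
The weakest precondition is s + 3*t > 7 && 2*s < 2*t + 7 && ((t <= 9 <==> s <= 2) <==> 3*t < -7).
Check whether s + 3*t > 7 && 2*s < 2*t + 11 && ((t <= 9 <==> s <= 2) <==> 3*t < -7) implies it.
Countermodel: at the initial state s = 5, t = 1, the precondition holds but the weakest precondition fails.
Answer: invalid


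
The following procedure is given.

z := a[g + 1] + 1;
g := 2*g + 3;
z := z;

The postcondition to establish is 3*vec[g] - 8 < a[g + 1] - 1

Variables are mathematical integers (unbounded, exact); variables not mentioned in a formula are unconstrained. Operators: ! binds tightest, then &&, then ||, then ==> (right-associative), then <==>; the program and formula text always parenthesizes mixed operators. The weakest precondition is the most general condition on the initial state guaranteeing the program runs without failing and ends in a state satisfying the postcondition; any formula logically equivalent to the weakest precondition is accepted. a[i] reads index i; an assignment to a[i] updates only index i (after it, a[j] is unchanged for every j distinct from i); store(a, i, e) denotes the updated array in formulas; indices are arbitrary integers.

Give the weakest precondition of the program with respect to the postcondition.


Working backward. After the program, the postcondition 3*vec[g] - 8 < a[g + 1] - 1 must hold; in canonical form it is 3*vec[g] < a[g + 1] + 7.
Before z := z: 3*vec[g] < a[g + 1] + 7
Before g := 2*g + 3: 3*vec[2*g + 3] < a[2*g + 4] + 7
Before z := a[g + 1] + 1: 3*vec[2*g + 3] < a[2*g + 4] + 7
Answer: WP = 3*vec[2*g + 3] < a[2*g + 4] + 7


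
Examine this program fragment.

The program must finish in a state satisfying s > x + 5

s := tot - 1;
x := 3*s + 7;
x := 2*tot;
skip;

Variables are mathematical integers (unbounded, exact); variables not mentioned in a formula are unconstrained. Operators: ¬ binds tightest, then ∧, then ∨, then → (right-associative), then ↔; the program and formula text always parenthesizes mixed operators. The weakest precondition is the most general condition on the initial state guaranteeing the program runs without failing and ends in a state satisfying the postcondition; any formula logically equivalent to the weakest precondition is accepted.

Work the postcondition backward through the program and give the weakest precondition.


Working backward. After the program, s > x + 5 must hold.
Before skip: s > x + 5
Before x := 2*tot: s > 2*tot + 5
Before x := 3*s + 7: s > 2*tot + 5
Before s := tot - 1: tot < -6
Answer: WP = tot < -6


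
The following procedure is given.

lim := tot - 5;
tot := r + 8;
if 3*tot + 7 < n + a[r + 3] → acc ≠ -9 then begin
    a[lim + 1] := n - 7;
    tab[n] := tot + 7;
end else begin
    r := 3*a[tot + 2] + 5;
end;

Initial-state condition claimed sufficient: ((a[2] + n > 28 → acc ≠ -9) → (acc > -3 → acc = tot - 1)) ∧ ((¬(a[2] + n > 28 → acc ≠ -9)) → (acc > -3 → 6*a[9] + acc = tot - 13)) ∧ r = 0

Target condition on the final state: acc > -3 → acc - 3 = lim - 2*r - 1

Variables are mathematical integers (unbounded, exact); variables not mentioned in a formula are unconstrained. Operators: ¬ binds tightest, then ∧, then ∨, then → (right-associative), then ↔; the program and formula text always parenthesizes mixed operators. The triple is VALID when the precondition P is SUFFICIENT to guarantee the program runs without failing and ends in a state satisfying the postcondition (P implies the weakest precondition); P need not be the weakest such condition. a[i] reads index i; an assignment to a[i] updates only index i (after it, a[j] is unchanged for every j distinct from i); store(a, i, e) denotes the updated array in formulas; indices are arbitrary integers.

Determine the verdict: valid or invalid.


Working backward. After the program, the postcondition acc > -3 → acc - 3 = lim - 2*r - 1 must hold; in canonical form it is acc > -3 → acc + 2*r = lim + 2.
Then branch requires acc > -3 → acc + 2*r = lim + 2; else branch requires acc > -3 → 6*a[tot + 2] + acc = lim - 8.
Before the if: ((3*tot < a[r + 3] + n - 7 → acc ≠ -9) → (acc > -3 → acc + 2*r = lim + 2)) ∧ ((¬(3*tot < a[r + 3] + n - 7 → acc ≠ -9)) → (acc > -3 → 6*a[tot + 2] + acc = lim - 8))
Before tot := r + 8: ((3*r < a[r + 3] + n - 31 → acc ≠ -9) → (acc > -3 → acc + 2*r = lim + 2)) ∧ ((¬(3*r < a[r + 3] + n - 31 → acc ≠ -9)) → (acc > -3 → 6*a[r + 10] + acc = lim - 8))
Before lim := tot - 5: ((3*r < a[r + 3] + n - 31 → acc ≠ -9) → (acc > -3 → acc + 2*r = tot - 3)) ∧ ((¬(3*r < a[r + 3] + n - 31 → acc ≠ -9)) → (acc > -3 → 6*a[r + 10] + acc = tot - 13))
The weakest precondition is ((3*r < a[r + 3] + n - 31 → acc ≠ -9) → (acc > -3 → acc + 2*r = tot - 3)) ∧ ((¬(3*r < a[r + 3] + n - 31 → acc ≠ -9)) → (acc > -3 → 6*a[r + 10] + acc = tot - 13)).
Check whether ((a[2] + n > 28 → acc ≠ -9) → (acc > -3 → acc = tot - 1)) ∧ ((¬(a[2] + n > 28 → acc ≠ -9)) → (acc > -3 → 6*a[9] + acc = tot - 13)) ∧ r = 0 implies it.
Countermodel: at the initial state a = {[2] = 0, [3] = 0, [9] = 0, [10] = 0, elsewhere 0}, acc = -1, n = 0, r = 0, tot = 0, the precondition holds but the weakest precondition fails.
Answer: invalid


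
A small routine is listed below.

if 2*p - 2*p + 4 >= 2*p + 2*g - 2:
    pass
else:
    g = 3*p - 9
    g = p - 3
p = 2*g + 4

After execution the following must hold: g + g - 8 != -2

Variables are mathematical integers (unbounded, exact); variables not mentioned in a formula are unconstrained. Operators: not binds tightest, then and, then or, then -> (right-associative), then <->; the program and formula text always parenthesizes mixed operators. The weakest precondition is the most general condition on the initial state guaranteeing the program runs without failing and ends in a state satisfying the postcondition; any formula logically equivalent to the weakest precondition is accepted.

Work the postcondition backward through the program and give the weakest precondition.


Working backward. After the program, the postcondition g + g - 8 != -2 must hold; in canonical form it is 2*g != 6.
Before p := 2*g + 4: 2*g != 6
Then branch requires 2*g != 6; else branch requires 2*p != 12.
Before the if: (2*g + 2*p <= 6 -> 2*g != 6) and ((not (2*g + 2*p <= 6)) -> 2*p != 12)
Answer: WP = (2*g + 2*p <= 6 -> 2*g != 6) and ((not (2*g + 2*p <= 6)) -> 2*p != 12)


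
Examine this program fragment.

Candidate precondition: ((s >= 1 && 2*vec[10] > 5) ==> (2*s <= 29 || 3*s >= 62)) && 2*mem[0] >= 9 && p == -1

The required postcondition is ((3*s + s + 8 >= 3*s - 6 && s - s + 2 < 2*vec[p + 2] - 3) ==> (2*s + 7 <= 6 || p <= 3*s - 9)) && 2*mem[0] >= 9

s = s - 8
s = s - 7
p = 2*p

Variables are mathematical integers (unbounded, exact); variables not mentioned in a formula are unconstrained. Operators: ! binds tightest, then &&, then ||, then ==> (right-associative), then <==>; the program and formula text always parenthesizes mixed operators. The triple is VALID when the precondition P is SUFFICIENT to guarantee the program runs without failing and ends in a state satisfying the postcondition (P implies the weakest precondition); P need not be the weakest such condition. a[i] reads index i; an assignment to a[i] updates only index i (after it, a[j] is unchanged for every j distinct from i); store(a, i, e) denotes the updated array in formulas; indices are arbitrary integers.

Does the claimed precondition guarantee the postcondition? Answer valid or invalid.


Working backward. After the program, the postcondition ((3*s + s + 8 >= 3*s - 6 && s - s + 2 < 2*vec[p + 2] - 3) ==> (2*s + 7 <= 6 || p <= 3*s - 9)) && 2*mem[0] >= 9 must hold; in canonical form it is ((s >= -14 && 2*vec[p + 2] > 5) ==> (2*s <= -1 || p <= 3*s - 9)) && 2*mem[0] >= 9.
Before p := 2*p: ((s >= -14 && 2*vec[2*p + 2] > 5) ==> (2*s <= -1 || 2*p <= 3*s - 9)) && 2*mem[0] >= 9
Before s := s - 7: ((s >= -7 && 2*vec[2*p + 2] > 5) ==> (2*s <= 13 || 2*p <= 3*s - 30)) && 2*mem[0] >= 9
Before s := s - 8: ((s >= 1 && 2*vec[2*p + 2] > 5) ==> (2*s <= 29 || 2*p <= 3*s - 54)) && 2*mem[0] >= 9
The weakest precondition is ((s >= 1 && 2*vec[2*p + 2] > 5) ==> (2*s <= 29 || 2*p <= 3*s - 54)) && 2*mem[0] >= 9.
Check whether ((s >= 1 && 2*vec[10] > 5) ==> (2*s <= 29 || 3*s >= 62)) && 2*mem[0] >= 9 && p == -1 implies it.
Countermodel: at the initial state mem = {[0] = 5, [10] = 5, elsewhere 5}, p = -1, s = 15, vec = {[0] = 3, [10] = -17422, elsewhere 3}, the precondition holds but the weakest precondition fails.
Answer: invalid


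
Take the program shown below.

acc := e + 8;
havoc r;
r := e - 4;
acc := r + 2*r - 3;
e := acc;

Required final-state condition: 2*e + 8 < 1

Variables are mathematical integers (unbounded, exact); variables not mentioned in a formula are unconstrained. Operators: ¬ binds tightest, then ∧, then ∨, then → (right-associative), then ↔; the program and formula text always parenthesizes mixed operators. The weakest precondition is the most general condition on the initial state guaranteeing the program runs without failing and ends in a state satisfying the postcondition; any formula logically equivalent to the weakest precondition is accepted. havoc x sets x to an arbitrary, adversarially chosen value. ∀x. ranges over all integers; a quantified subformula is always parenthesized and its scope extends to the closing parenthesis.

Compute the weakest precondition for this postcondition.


Working backward. After the program, the postcondition 2*e + 8 < 1 must hold; in canonical form it is 2*e < -7.
Before e := acc: 2*acc < -7
Before acc := r + 2*r - 3: 6*r < -1
Before r := e - 4: 6*e < 23
Before havoc r: 6*e < 23
Before acc := e + 8: 6*e < 23
Answer: WP = 6*e < 23


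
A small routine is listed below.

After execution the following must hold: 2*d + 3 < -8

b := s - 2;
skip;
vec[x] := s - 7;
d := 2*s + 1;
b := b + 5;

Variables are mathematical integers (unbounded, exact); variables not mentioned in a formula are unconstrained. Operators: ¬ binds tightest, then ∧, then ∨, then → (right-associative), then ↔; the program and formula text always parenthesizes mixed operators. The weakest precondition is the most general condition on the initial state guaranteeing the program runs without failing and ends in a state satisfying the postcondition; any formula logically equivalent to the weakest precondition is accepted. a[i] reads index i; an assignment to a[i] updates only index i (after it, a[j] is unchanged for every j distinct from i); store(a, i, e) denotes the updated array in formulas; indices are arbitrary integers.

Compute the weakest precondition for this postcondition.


Working backward. After the program, the postcondition 2*d + 3 < -8 must hold; in canonical form it is 2*d < -11.
Before b := b + 5: 2*d < -11
Before d := 2*s + 1: 4*s < -13
Before vec[x] := s - 7: 4*s < -13
Before skip: 4*s < -13
Before b := s - 2: 4*s < -13
Answer: WP = 4*s < -13


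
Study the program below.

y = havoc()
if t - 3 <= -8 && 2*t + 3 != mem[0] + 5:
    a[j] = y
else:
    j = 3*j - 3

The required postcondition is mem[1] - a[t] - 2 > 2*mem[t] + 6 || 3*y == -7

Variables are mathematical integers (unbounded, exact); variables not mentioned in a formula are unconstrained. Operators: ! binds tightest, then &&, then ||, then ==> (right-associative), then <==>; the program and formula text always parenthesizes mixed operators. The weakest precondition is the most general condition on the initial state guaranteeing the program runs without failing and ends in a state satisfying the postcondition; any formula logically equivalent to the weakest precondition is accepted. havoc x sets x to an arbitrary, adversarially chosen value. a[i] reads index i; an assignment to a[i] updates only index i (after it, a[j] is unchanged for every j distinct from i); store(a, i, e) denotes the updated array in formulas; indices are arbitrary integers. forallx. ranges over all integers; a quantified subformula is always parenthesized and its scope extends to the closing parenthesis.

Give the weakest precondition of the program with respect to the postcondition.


Working backward. After the program, the postcondition mem[1] - a[t] - 2 > 2*mem[t] + 6 || 3*y == -7 must hold; in canonical form it is mem[1] > a[t] + 2*mem[t] + 8 || 3*y == -7.
Then branch requires mem[1] > 2*mem[t] + store(a, j, y)[t] + 8 || 3*y == -7; else branch requires mem[1] > a[t] + 2*mem[t] + 8 || 3*y == -7.
Before the if: ((t <= -5 && 2*t != mem[0] + 2) ==> (mem[1] > 2*mem[t] + store(a, j, y)[t] + 8 || 3*y == -7)) && ((!(t <= -5 && 2*t != mem[0] + 2)) ==> (mem[1] > a[t] + 2*mem[t] + 8 || 3*y == -7))
Before havoc y: forall y_1. (((t <= -5 && 2*t != mem[0] + 2) ==> (mem[1] > 2*mem[t] + store(a, j, y_1)[t] + 8 || 3*y_1 == -7)) && ((!(t <= -5 && 2*t != mem[0] + 2)) ==> (mem[1] > a[t] + 2*mem[t] + 8 || 3*y_1 == -7)))
Answer: WP = forall y_1. (((t <= -5 && 2*t != mem[0] + 2) ==> (mem[1] > 2*mem[t] + store(a, j, y_1)[t] + 8 || 3*y_1 == -7)) && ((!(t <= -5 && 2*t != mem[0] + 2)) ==> (mem[1] > a[t] + 2*mem[t] + 8 || 3*y_1 == -7)))


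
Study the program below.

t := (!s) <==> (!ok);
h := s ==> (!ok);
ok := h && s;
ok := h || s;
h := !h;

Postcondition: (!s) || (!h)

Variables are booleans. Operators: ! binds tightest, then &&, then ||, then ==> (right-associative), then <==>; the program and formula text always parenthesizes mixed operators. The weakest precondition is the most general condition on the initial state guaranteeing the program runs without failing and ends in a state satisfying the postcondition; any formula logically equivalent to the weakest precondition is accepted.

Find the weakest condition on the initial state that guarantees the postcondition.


Working backward. After the program, (!s) || (!h) must hold.
Before h := !h: (!s) || h
Before ok := h || s: (!s) || h
Before ok := h && s: (!s) || h
Before h := s ==> (!ok): (!s) || (s ==> (!ok))
Before t := (!s) <==> (!ok): (!s) || (s ==> (!ok))
Answer: WP = (!s) || (s ==> (!ok))


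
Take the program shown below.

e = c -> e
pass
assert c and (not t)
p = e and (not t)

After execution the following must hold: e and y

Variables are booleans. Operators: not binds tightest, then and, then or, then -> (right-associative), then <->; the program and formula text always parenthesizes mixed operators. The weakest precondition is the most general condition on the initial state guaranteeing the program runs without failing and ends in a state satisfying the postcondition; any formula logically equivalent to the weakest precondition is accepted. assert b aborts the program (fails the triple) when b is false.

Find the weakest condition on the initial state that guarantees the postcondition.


Working backward. After the program, e and y must hold.
Before p := e and (not t): e and y
Before assert c and (not t): c and (not t) and e and y
Before skip: c and (not t) and e and y
Before e := c -> e: c and (not t) and (c -> e) and y
Answer: WP = c and (not t) and (c -> e) and y


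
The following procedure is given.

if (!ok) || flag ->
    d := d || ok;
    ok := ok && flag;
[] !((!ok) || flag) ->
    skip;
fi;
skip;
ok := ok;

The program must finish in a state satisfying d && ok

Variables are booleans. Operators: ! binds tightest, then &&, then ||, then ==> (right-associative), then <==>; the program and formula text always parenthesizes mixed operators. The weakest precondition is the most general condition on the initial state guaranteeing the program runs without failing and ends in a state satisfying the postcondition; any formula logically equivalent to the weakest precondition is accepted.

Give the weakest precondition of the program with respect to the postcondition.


Working backward. After the program, d && ok must hold.
Before ok := ok: d && ok
Before skip: d && ok
Then branch requires (d || ok) && ok && flag; else branch requires d && ok.
Before the if: (((!ok) || flag) ==> ((d || ok) && ok && flag)) && ((!((!ok) || flag)) ==> (d && ok))
Answer: WP = (((!ok) || flag) ==> ((d || ok) && ok && flag)) && ((!((!ok) || flag)) ==> (d && ok))


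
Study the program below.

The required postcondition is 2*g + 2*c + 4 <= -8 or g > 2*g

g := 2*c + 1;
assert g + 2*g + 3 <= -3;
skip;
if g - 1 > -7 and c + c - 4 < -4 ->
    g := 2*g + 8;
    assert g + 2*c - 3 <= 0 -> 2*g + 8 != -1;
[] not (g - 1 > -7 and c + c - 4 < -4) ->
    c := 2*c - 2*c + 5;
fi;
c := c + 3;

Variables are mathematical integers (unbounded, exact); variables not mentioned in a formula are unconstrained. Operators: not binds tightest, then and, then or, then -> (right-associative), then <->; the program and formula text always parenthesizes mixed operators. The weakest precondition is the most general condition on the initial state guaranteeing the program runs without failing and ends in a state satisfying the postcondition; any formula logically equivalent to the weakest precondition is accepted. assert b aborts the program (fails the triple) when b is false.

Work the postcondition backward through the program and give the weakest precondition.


Working backward. After the program, the postcondition 2*g + 2*c + 4 <= -8 or g > 2*g must hold; in canonical form it is 2*c + 2*g <= -12 or g < 0.
Before c := c + 3: 2*c + 2*g <= -18 or g < 0
Then branch requires (2*c + 2*g <= -5 -> 4*g != -25) and (2*c + 4*g <= -34 or 2*g < -8); else branch requires 2*g <= -28 or g < 0.
Before the if: ((g > -6 and 2*c < 0) -> ((2*c + 2*g <= -5 -> 4*g != -25) and (2*c + 4*g <= -34 or 2*g < -8))) and ((not (g > -6 and 2*c < 0)) -> (2*g <= -28 or g < 0))
Before skip: ((g > -6 and 2*c < 0) -> ((2*c + 2*g <= -5 -> 4*g != -25) and (2*c + 4*g <= -34 or 2*g < -8))) and ((not (g > -6 and 2*c < 0)) -> (2*g <= -28 or g < 0))
Before assert g + 2*g + 3 <= -3: 3*g <= -6 and ((g > -6 and 2*c < 0) -> ((2*c + 2*g <= -5 -> 4*g != -25) and (2*c + 4*g <= -34 or 2*g < -8))) and ((not (g > -6 and 2*c < 0)) -> (2*g <= -28 or g < 0))
Before g := 2*c + 1: 6*c <= -9 and ((2*c > -7 and 2*c < 0) -> ((6*c <= -7 -> 8*c != -29) and (10*c <= -38 or 4*c < -10))) and ((not (2*c > -7 and 2*c < 0)) -> (4*c <= -30 or 2*c < -1))
Answer: WP = 6*c <= -9 and ((2*c > -7 and 2*c < 0) -> ((6*c <= -7 -> 8*c != -29) and (10*c <= -38 or 4*c < -10))) and ((not (2*c > -7 and 2*c < 0)) -> (4*c <= -30 or 2*c < -1))


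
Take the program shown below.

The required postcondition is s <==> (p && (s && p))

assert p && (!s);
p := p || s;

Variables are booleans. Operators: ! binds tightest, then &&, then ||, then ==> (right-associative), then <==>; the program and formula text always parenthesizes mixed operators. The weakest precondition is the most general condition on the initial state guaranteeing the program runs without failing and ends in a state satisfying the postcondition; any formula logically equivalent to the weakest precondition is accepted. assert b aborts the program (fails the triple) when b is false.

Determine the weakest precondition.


Working backward. After the program, the postcondition s <==> (p && (s && p)) must hold; in canonical form it is s <==> (p && s).
Before p := p || s: s <==> ((p || s) && s)
Before assert p && (!s): p && (!s) && (s <==> ((p || s) && s))
Answer: WP = p && (!s) && (s <==> ((p || s) && s))


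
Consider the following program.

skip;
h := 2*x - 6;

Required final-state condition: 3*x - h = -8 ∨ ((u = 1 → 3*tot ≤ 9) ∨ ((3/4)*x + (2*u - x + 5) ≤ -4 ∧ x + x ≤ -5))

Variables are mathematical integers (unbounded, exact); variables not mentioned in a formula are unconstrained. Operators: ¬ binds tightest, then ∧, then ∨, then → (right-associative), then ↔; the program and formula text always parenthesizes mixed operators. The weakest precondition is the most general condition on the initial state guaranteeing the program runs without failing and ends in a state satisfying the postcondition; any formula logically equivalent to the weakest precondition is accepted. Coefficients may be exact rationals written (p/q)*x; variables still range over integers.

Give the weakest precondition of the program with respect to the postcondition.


Working backward. After the program, the postcondition 3*x - h = -8 ∨ ((u = 1 → 3*tot ≤ 9) ∨ ((3/4)*x + (2*u - x + 5) ≤ -4 ∧ x + x ≤ -5)) must hold; in canonical form it is 3*x = h - 8 ∨ (u = 1 → 3*tot ≤ 9) ∨ (2*u ≤ (1/4)*x - 9 ∧ 2*x ≤ -5).
Before h := 2*x - 6: x = -14 ∨ (u = 1 → 3*tot ≤ 9) ∨ (2*u ≤ (1/4)*x - 9 ∧ 2*x ≤ -5)
Before skip: x = -14 ∨ (u = 1 → 3*tot ≤ 9) ∨ (2*u ≤ (1/4)*x - 9 ∧ 2*x ≤ -5)
Answer: WP = x = -14 ∨ (u = 1 → 3*tot ≤ 9) ∨ (2*u ≤ (1/4)*x - 9 ∧ 2*x ≤ -5)
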